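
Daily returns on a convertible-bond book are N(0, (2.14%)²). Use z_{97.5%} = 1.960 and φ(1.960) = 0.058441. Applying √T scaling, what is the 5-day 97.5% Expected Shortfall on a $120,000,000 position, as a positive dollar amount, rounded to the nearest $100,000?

$13,400,000

σ_{5d} = 2.14% × √5 = 4.785%.
ES multiplier = φ(z)/(1−α) = 0.058441/0.025 = 2.338.
ES = 4.785% × 2.338 = 11.187%; on $120,000,000: $13,424,400.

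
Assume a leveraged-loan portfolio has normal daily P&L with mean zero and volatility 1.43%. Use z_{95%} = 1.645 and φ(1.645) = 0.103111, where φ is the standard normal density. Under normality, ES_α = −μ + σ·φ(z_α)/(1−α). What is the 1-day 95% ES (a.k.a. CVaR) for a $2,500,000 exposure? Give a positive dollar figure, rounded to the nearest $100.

$73,700

Tail multiplier: φ(z)/(1−α) = 0.103111 / 0.05 = 2.062.
ES = 1.43% × 2.062 = 2.949%.
On $2,500,000: 0.02949 × $2,500,000 = $73,725.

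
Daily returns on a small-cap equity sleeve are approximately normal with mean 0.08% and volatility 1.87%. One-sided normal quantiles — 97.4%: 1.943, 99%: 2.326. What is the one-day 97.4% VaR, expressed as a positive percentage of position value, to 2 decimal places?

VaR = −μ + z·σ = −(0.08%) + 1.943 × 1.87% = 3.553%.

3.55%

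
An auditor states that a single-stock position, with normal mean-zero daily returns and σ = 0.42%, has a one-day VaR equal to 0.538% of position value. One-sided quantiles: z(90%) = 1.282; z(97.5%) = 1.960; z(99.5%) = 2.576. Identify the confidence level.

Implied z = VaR/σ = 0.538 / 0.42 = 1.281.
This matches z(90%) = 1.282.

90%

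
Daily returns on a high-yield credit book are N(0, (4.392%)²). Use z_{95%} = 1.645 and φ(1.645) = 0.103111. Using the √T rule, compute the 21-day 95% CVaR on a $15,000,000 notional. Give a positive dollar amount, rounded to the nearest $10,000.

σ_{21d} = 4.392% × √21 = 20.127%.
ES multiplier = φ(z)/(1−α) = 0.103111/0.05 = 2.062.
ES = 20.127% × 2.062 = 41.502%; on $15,000,000: $6,225,300.

$6,230,000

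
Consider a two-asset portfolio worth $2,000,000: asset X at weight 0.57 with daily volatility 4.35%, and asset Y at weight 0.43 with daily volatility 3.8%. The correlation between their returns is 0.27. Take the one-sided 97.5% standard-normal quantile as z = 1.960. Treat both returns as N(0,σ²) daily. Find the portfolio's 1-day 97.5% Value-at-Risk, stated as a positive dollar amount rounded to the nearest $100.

σ_p² = 0.57²·4.35² + 0.43²·3.8² + 2·0.27·0.57·0.43·4.35·3.8 = 11.0057 (%²).
σ_p = √11.0057 = 3.317%.
VaR = 1.960 × 3.317% = 6.501%; on $2,000,000 that is $130,020.

$130,000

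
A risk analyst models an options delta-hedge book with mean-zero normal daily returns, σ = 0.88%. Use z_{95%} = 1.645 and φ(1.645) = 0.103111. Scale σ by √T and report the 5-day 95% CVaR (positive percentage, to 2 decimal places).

σ_{5d} = 0.88% × √5 = 1.968%.
ES multiplier = φ(z)/(1−α) = 0.103111/0.05 = 2.062.
ES = 1.968% × 2.062 = 4.058%.

4.06%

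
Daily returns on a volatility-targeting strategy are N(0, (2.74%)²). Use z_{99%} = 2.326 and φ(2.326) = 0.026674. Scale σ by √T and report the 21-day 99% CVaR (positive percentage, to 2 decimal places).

33.49%

σ_{21d} = 2.74% × √21 = 12.556%.
ES multiplier = φ(z)/(1−α) = 0.026674/0.01 = 2.667.
ES = 12.556% × 2.667 = 33.487%.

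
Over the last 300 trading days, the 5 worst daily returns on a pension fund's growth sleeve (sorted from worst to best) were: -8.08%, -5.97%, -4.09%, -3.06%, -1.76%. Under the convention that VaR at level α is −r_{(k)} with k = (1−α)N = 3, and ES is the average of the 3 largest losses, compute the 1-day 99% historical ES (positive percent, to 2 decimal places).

6.05%

The 3 worst returns sum to -18.14%.
ES = −(-18.14%) / 3 = 6.0466…% ≈ 6.05%.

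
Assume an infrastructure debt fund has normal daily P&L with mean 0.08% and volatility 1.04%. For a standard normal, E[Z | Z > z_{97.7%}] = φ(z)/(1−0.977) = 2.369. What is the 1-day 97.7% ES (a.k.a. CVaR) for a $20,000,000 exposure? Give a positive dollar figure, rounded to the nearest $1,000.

$477,000

ES = −(0.08%) + 1.04% × 2.369 = 2.384%.
On $20,000,000: 0.02384 × $20,000,000 = $476,800.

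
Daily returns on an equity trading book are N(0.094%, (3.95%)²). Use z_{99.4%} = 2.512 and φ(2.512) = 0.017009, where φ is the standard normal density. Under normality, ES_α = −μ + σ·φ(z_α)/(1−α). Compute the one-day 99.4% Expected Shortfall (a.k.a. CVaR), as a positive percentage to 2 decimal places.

11.10%

Tail multiplier: φ(z)/(1−α) = 0.017009 / 0.006 = 2.835.
ES = −(0.094%) + 3.95% × 2.835 = 11.104%.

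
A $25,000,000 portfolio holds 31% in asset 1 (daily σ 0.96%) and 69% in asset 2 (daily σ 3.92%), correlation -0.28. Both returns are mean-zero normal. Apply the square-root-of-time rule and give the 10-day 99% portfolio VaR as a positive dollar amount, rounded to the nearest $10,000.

$4,850,000

σ_p = √(0.31²·0.96² + 0.69²·3.92² + 2·-0.28·0.31·0.69·0.96·3.92) = 2.637%.
σ_{10d} = 2.637% × √10 = 8.339%.
z(99%) = 2.326.
VaR = 2.326 × 8.339% = 19.397%; on $25,000,000 that is $4,849,250.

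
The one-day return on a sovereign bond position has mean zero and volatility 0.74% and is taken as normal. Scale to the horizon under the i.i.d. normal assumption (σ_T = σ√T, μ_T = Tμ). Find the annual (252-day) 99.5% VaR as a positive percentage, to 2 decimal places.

At 99.5%, z = 2.576.
σ_{252d} = 0.74% × √252 = 11.747%.
VaR = 2.576 × 11.747% = 30.260%.

30.26%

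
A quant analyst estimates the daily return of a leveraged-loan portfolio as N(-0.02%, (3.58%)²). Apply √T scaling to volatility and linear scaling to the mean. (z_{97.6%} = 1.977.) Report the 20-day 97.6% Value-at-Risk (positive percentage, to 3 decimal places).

σ_{20d} = 3.58% × √20 = 16.010%; μ_{20d} = 20 × -0.02% = -0.400%.
VaR = −(-0.400%) + 1.977 × 16.010% = 32.052%.

32.052%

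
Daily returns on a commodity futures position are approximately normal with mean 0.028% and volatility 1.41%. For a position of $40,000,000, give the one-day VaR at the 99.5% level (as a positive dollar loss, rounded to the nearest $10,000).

$1,440,000

At 99.5% one-sided, z = 2.576.
VaR = −μ + z·σ = −(0.028%) + 2.576 × 1.41% = 3.604%.
On $40,000,000: 0.03604 × $40,000,000 = $1,441,600.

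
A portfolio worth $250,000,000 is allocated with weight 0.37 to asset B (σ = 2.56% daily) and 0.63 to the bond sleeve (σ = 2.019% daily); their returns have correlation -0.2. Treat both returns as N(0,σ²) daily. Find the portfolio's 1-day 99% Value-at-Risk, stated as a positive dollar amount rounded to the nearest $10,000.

σ_p² = 0.37²·2.56² + 0.63²·2.019² + 2·-0.2·0.37·0.63·2.56·2.019 = 2.0332 (%²).
σ_p = √2.0332 = 1.426%.
At 99%, z = 2.326.
VaR = 2.326 × 1.426% = 3.317%; on $250,000,000 that is $8,292,500.

$8,290,000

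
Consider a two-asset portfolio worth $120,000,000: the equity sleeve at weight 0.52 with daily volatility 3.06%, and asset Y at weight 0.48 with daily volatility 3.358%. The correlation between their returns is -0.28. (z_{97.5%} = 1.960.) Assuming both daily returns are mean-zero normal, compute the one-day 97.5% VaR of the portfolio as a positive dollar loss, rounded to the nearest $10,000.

$4,520,000

σ_p² = 0.52²·3.06² + 0.48²·3.358² + 2·-0.28·0.52·0.48·3.06·3.358 = 3.6937 (%²).
σ_p = √3.6937 = 1.922%.
VaR = 1.960 × 1.922% = 3.767%; on $120,000,000 that is $4,520,400.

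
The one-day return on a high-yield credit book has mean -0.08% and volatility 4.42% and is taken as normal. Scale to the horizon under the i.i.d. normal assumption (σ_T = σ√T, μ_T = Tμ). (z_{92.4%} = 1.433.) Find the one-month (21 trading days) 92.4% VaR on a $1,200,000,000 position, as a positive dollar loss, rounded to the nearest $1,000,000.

σ_{21d} = 4.42% × √21 = 20.255%; μ_{21d} = 21 × -0.08% = -1.680%.
VaR = −(-1.680%) + 1.433 × 20.255% = 30.705%.
On $1,200,000,000: 0.30705 × $1,200,000,000 = $368,460,000.

$368,000,000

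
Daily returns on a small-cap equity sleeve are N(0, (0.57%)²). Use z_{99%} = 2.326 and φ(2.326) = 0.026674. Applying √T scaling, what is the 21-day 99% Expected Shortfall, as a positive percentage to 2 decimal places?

σ_{21d} = 0.57% × √21 = 2.612%.
ES multiplier = φ(z)/(1−α) = 0.026674/0.01 = 2.667.
ES = 2.612% × 2.667 = 6.966%.

6.97%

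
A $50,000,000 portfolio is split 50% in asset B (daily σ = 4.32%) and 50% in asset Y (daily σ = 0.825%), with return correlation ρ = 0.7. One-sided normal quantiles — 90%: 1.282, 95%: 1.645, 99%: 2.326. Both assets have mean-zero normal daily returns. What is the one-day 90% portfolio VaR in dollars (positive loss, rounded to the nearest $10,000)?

$1,580,000

σ_p² = 0.5²·4.32² + 0.5²·0.825² + 2·0.7·0.5·0.5·4.32·0.825 = 6.0832 (%²).
σ_p = √6.0832 = 2.466%.
VaR = 1.282 × 2.466% = 3.161%; on $50,000,000 that is $1,580,500.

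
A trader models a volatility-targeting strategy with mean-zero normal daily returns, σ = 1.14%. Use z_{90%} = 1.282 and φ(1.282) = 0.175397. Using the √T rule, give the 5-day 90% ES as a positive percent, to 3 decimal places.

4.471%

σ_{5d} = 1.14% × √5 = 2.549%.
ES multiplier = φ(z)/(1−α) = 0.175397/0.1 = 1.754.
ES = 2.549% × 1.754 = 4.471%.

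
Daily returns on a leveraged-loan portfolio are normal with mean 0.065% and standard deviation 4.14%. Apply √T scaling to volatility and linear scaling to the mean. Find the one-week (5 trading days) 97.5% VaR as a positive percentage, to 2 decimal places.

At 97.5%, z = 1.960.
σ_{5d} = 4.14% × √5 = 9.257%; μ_{5d} = 5 × 0.065% = 0.325%.
VaR = −(0.325%) + 1.960 × 9.257% = 17.819%.

17.82%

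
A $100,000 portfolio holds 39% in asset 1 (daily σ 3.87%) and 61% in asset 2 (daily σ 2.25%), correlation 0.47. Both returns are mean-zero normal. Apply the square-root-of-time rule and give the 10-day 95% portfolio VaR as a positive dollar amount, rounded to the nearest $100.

σ_p = √(0.39²·3.87² + 0.61²·2.25² + 2·0.47·0.39·0.61·3.87·2.25) = 2.472%.
σ_{10d} = 2.472% × √10 = 7.817%.
z(95%) = 1.645.
VaR = 1.645 × 7.817% = 12.859%; on $100,000 that is $12,859.

$12,900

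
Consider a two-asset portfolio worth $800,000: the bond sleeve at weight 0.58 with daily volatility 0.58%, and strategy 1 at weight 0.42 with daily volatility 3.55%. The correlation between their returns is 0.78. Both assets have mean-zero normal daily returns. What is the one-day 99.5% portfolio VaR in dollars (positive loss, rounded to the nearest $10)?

σ_p² = 0.58²·0.58² + 0.42²·3.55² + 2·0.78·0.58·0.42·0.58·3.55 = 3.1187 (%²).
σ_p = √3.1187 = 1.766%.
At 99.5%, z = 2.576.
VaR = 2.576 × 1.766% = 4.549%; on $800,000 that is $36,392.

$36,390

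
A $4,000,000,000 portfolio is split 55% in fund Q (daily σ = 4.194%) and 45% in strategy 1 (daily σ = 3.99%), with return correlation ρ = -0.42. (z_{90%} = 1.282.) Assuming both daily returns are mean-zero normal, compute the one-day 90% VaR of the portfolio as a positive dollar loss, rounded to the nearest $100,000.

σ_p² = 0.55²·4.194² + 0.45²·3.99² + 2·-0.42·0.55·0.45·4.194·3.99 = 5.0657 (%²).
σ_p = √5.0657 = 2.251%.
VaR = 1.282 × 2.251% = 2.886%; on $4,000,000,000 that is $115,440,000.

$115,400,000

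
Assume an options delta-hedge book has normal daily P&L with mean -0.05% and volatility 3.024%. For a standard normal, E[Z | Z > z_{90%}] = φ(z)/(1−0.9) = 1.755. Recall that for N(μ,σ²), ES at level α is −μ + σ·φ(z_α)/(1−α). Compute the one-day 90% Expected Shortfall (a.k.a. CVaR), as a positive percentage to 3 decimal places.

5.357%

ES = −(-0.05%) + 3.024% × 1.755 = 5.357%.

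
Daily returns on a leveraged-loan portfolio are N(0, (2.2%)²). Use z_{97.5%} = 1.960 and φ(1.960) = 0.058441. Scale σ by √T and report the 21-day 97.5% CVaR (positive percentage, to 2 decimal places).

σ_{21d} = 2.2% × √21 = 10.082%.
ES multiplier = φ(z)/(1−α) = 0.058441/0.025 = 2.338.
ES = 10.082% × 2.338 = 23.572%.

23.57%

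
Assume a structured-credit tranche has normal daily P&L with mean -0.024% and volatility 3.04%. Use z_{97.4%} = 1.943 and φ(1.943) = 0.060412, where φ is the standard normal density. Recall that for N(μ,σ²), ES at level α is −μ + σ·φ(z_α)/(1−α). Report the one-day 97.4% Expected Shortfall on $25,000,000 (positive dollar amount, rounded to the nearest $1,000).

Tail multiplier: φ(z)/(1−α) = 0.060412 / 0.026 = 2.324.
ES = −(-0.024%) + 3.04% × 2.324 = 7.089%.
On $25,000,000: 0.07089 × $25,000,000 = $1,772,250.

$1,772,000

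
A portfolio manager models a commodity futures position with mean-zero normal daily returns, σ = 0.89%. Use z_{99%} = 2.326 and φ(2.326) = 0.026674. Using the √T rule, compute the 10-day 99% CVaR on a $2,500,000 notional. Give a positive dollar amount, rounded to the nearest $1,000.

$188,000

σ_{10d} = 0.89% × √10 = 2.814%.
ES multiplier = φ(z)/(1−α) = 0.026674/0.01 = 2.667.
ES = 2.814% × 2.667 = 7.505%; on $2,500,000: $187,625.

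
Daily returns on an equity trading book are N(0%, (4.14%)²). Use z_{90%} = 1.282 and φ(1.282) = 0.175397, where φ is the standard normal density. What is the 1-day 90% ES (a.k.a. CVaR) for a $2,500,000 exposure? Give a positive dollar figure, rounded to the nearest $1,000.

$182,000

Tail multiplier: φ(z)/(1−α) = 0.175397 / 0.1 = 1.754.
ES = 4.14% × 1.754 = 7.262%.
On $2,500,000: 0.07262 × $2,500,000 = $181,550.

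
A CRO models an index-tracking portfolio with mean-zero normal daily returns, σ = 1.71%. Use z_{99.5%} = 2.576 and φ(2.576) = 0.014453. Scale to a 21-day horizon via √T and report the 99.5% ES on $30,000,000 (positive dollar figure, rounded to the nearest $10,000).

$6,800,000

σ_{21d} = 1.71% × √21 = 7.836%.
ES multiplier = φ(z)/(1−α) = 0.014453/0.005 = 2.891.
ES = 7.836% × 2.891 = 22.654%; on $30,000,000: $6,796,200.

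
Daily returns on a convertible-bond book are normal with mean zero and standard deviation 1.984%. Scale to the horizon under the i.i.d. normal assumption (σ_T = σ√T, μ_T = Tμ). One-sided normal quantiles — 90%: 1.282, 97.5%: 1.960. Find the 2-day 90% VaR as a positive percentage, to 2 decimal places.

3.60%

σ_{2d} = 1.984% × √2 = 2.806%.
VaR = 1.282 × 2.806% = 3.597%.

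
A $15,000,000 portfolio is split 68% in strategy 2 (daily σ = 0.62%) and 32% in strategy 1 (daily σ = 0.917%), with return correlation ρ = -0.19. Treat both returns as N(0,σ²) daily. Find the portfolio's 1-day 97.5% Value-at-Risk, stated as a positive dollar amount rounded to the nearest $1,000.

σ_p² = 0.68²·0.62² + 0.32²·0.917² + 2·-0.19·0.68·0.32·0.62·0.917 = 0.2168 (%²).
σ_p = √0.2168 = 0.466%.
At 97.5%, z = 1.960.
VaR = 1.960 × 0.466% = 0.913%; on $15,000,000 that is $136,950.

$137,000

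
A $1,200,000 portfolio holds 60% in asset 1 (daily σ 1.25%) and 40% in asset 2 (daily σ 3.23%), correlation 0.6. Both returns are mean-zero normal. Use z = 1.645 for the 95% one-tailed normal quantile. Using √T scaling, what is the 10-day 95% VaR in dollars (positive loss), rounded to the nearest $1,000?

$115,000

σ_p = √(0.6²·1.25² + 0.4²·3.23² + 2·0.6·0.6·0.4·1.25·3.23) = 1.842%.
σ_{10d} = 1.842% × √10 = 5.825%.
VaR = 1.645 × 5.825% = 9.582%; on $1,200,000 that is $114,984.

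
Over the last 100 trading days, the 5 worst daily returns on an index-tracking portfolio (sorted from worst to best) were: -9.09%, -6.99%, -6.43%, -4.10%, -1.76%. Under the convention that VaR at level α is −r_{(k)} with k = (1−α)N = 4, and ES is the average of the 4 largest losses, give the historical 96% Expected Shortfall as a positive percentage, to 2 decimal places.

6.65%

The 4 worst returns sum to -26.61%.
ES = −(-26.61%) / 4 = 6.6525% ≈ 6.65%.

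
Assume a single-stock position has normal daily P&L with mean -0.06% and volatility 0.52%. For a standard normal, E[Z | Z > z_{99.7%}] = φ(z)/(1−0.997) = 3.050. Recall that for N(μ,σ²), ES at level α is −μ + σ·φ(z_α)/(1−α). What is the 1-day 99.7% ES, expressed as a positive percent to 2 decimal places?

ES = −(-0.06%) + 0.52% × 3.050 = 1.646%.

1.65%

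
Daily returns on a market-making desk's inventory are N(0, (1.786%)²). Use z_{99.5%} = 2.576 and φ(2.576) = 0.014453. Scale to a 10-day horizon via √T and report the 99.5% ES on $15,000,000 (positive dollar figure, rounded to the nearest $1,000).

$2,449,000

σ_{10d} = 1.786% × √10 = 5.648%.
ES multiplier = φ(z)/(1−α) = 0.014453/0.005 = 2.891.
ES = 5.648% × 2.891 = 16.328%; on $15,000,000: $2,449,200.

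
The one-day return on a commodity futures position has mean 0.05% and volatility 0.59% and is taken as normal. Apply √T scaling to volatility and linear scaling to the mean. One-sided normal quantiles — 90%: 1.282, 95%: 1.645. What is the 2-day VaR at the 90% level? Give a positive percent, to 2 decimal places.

0.97%

σ_{2d} = 0.59% × √2 = 0.834%; μ_{2d} = 2 × 0.05% = 0.100%.
VaR = −(0.100%) + 1.282 × 0.834% = 0.969%.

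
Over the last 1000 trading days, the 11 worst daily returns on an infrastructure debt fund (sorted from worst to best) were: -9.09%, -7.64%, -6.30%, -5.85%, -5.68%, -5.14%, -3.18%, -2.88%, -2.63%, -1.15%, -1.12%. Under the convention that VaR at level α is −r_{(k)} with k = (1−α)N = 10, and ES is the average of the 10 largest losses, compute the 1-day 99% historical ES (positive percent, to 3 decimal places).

4.954%

The 10 worst returns sum to -49.54%.
ES = −(-49.54%) / 10 = 4.954%.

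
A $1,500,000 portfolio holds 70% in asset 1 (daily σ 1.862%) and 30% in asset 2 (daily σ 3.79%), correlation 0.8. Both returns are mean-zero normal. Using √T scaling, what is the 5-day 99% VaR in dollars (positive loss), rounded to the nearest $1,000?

$181,000

σ_p = √(0.7²·1.862² + 0.3²·3.79² + 2·0.8·0.7·0.3·1.862·3.79) = 2.316%.
σ_{5d} = 2.316% × √5 = 5.179%.
z(99%) = 2.326.
VaR = 2.326 × 5.179% = 12.046%; on $1,500,000 that is $180,690.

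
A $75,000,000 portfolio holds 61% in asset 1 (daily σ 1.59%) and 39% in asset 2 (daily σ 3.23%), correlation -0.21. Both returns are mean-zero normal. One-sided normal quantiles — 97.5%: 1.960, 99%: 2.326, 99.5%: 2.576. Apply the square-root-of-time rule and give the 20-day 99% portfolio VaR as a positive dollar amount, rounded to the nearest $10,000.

σ_p = √(0.61²·1.59² + 0.39²·3.23² + 2·-0.21·0.61·0.39·1.59·3.23) = 1.419%.
σ_{20d} = 1.419% × √20 = 6.346%.
VaR = 2.326 × 6.346% = 14.761%; on $75,000,000 that is $11,070,750.

$11,070,000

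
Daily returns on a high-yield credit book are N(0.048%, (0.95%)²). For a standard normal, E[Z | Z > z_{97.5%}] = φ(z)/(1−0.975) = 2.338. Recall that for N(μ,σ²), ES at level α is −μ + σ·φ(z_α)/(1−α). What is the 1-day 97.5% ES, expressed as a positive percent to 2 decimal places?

ES = −(0.048%) + 0.95% × 2.338 = 2.173%.

2.17%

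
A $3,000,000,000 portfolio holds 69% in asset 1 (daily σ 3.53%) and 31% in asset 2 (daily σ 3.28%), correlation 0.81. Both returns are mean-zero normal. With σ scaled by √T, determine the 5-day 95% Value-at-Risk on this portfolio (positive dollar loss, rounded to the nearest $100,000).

$365,600,000

σ_p = √(0.69²·3.53² + 0.31²·3.28² + 2·0.81·0.69·0.31·3.53·3.28) = 3.313%.
σ_{5d} = 3.313% × √5 = 7.408%.
z(95%) = 1.645.
VaR = 1.645 × 7.408% = 12.186%; on $3,000,000,000 that is $365,580,000.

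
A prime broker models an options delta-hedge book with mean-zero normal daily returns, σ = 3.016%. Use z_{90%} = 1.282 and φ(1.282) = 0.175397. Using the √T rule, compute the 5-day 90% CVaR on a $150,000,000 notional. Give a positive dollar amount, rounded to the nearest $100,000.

σ_{5d} = 3.016% × √5 = 6.744%.
ES multiplier = φ(z)/(1−α) = 0.175397/0.1 = 1.754.
ES = 6.744% × 1.754 = 11.829%; on $150,000,000: $17,743,500.

$17,700,000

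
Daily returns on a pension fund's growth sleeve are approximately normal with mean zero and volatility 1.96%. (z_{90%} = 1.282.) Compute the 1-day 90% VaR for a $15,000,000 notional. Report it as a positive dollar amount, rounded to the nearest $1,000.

VaR = z·σ = 1.282 × 1.96% = 2.513%.
On $15,000,000: 0.02513 × $15,000,000 = $376,950.

$377,000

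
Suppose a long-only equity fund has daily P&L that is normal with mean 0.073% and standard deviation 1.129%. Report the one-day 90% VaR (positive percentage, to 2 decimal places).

1.37%

At 90% one-sided, z = 1.282.
VaR = −μ + z·σ = −(0.073%) + 1.282 × 1.129% = 1.374%.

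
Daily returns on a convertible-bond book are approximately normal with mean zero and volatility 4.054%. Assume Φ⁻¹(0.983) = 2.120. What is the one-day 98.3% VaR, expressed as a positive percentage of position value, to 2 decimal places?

8.59%

VaR = z·σ = 2.120 × 4.054% = 8.594%.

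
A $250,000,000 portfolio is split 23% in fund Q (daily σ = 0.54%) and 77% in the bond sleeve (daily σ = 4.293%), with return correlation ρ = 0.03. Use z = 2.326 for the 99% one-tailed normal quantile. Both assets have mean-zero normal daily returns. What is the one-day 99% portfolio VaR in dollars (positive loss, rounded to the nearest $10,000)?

σ_p² = 0.23²·0.54² + 0.77²·4.293² + 2·0.03·0.23·0.77·0.54·4.293 = 10.9671 (%²).
σ_p = √10.9671 = 3.312%.
VaR = 2.326 × 3.312% = 7.704%; on $250,000,000 that is $19,260,000.

$19,260,000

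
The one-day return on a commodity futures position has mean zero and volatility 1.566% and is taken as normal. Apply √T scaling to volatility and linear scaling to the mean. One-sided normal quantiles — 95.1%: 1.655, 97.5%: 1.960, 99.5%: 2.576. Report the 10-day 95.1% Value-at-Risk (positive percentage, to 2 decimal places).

σ_{10d} = 1.566% × √10 = 4.952%.
VaR = 1.655 × 4.952% = 8.196%.

8.20%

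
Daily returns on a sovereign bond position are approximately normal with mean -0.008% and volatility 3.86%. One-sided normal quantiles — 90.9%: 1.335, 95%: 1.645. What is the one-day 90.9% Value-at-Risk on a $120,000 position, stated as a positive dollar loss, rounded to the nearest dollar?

VaR = −μ + z·σ = −(-0.008%) + 1.335 × 3.86% = 5.161%.
On $120,000: 0.05161 × $120,000 = $6,193.

$6,193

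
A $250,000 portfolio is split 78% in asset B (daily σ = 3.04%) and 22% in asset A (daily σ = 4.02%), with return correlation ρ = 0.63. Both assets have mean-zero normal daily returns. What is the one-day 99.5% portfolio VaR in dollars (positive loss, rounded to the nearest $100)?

σ_p² = 0.78²·3.04² + 0.22²·4.02² + 2·0.63·0.78·0.22·3.04·4.02 = 9.0471 (%²).
σ_p = √9.0471 = 3.008%.
At 99.5%, z = 2.576.
VaR = 2.576 × 3.008% = 7.749%; on $250,000 that is $19,372.

$19,400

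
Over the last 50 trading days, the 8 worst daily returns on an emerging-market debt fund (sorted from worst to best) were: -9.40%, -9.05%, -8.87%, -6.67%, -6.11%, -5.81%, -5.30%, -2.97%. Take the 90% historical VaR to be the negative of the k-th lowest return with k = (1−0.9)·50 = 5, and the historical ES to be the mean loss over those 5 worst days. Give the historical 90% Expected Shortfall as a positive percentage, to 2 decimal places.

The 5 worst returns sum to -40.10%.
ES = −(-40.10%) / 5 = 8.02%.

8.02%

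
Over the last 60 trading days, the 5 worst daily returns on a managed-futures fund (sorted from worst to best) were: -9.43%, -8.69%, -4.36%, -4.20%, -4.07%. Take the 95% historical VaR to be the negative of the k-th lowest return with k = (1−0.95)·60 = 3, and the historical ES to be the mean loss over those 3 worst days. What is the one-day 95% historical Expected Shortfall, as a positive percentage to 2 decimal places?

7.49%

The 3 worst returns sum to -22.48%.
ES = −(-22.48%) / 3 = 7.4933…% ≈ 7.49%.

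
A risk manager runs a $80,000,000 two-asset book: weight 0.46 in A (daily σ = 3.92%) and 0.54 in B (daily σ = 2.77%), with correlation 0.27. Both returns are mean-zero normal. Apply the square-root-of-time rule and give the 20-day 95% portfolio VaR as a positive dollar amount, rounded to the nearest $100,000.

σ_p = √(0.46²·3.92² + 0.54²·2.77² + 2·0.27·0.46·0.54·3.92·2.77) = 2.635%.
σ_{20d} = 2.635% × √20 = 11.784%.
z(95%) = 1.645.
VaR = 1.645 × 11.784% = 19.385%; on $80,000,000 that is $15,508,000.

$15,500,000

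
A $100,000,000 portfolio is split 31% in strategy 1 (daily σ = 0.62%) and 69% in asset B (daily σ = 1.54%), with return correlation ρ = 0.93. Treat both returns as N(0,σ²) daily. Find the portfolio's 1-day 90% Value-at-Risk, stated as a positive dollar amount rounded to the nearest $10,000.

$1,590,000

σ_p² = 0.31²·0.62² + 0.69²·1.54² + 2·0.93·0.31·0.69·0.62·1.54 = 1.5459 (%²).
σ_p = √1.5459 = 1.243%.
At 90%, z = 1.282.
VaR = 1.282 × 1.243% = 1.594%; on $100,000,000 that is $1,594,000.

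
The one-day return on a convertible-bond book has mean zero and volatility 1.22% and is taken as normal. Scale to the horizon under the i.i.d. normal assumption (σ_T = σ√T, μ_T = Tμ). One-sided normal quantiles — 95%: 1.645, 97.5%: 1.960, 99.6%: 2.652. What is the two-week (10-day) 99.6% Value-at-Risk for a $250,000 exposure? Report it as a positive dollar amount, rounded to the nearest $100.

σ_{10d} = 1.22% × √10 = 3.858%.
VaR = 2.652 × 3.858% = 10.231%.
On $250,000: 0.10231 × $250,000 = $25,578.

$25,600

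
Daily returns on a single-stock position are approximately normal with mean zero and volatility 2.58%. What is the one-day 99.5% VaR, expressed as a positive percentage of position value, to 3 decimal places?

6.646%

At 99.5% one-sided, z = 2.576.
VaR = z·σ = 2.576 × 2.58% = 6.646%.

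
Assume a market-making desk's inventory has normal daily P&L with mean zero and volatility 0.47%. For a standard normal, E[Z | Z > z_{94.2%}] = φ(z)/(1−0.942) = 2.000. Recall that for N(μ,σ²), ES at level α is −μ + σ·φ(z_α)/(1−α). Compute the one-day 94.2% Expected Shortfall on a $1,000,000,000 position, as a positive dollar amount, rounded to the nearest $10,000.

ES = 0.47% × 2.000 = 0.940%.
On $1,000,000,000: 0.00940 × $1,000,000,000 = $9,400,000.

$9,400,000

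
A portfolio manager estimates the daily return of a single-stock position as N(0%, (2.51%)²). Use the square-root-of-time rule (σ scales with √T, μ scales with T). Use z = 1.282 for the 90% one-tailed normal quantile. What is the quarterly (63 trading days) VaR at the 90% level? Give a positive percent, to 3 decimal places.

σ_{63d} = 2.51% × √63 = 19.923%.
VaR = 1.282 × 19.923% = 25.541%.

25.541%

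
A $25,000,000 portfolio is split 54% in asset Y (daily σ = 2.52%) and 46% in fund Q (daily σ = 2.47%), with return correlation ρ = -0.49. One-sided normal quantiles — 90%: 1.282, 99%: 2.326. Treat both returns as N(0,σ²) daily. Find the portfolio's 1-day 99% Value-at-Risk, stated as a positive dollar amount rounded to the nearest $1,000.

$742,000

σ_p² = 0.54²·2.52² + 0.46²·2.47² + 2·-0.49·0.54·0.46·2.52·2.47 = 1.6275 (%²).
σ_p = √1.6275 = 1.276%.
VaR = 2.326 × 1.276% = 2.968%; on $25,000,000 that is $742,000.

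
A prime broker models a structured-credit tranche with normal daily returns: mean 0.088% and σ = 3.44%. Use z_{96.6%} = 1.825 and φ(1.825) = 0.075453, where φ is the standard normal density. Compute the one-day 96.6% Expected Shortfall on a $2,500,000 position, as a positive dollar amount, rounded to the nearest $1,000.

Tail multiplier: φ(z)/(1−α) = 0.075453 / 0.034 = 2.219.
ES = −(0.088%) + 3.44% × 2.219 = 7.545%.
On $2,500,000: 0.07545 × $2,500,000 = $188,625.

$189,000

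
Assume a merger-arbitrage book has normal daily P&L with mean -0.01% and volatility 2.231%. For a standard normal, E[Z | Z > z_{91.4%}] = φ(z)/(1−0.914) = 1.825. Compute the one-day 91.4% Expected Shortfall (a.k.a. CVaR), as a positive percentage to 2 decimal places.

4.08%

ES = −(-0.01%) + 2.231% × 1.825 = 4.082%.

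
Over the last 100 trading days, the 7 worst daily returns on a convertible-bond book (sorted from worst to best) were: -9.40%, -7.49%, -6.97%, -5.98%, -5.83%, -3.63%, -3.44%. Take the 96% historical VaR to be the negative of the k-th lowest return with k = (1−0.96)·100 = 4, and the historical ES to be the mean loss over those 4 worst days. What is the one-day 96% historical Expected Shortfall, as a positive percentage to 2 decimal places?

7.46%

The 4 worst returns sum to -29.84%.
ES = −(-29.84%) / 4 = 7.46%.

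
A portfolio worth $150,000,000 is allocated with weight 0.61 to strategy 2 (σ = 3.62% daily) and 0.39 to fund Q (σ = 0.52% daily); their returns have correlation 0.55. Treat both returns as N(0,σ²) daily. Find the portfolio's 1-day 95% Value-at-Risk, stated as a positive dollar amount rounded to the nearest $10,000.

σ_p² = 0.61²·3.62² + 0.39²·0.52² + 2·0.55·0.61·0.39·3.62·0.52 = 5.4099 (%²).
σ_p = √5.4099 = 2.326%.
At 95%, z = 1.645.
VaR = 1.645 × 2.326% = 3.826%; on $150,000,000 that is $5,739,000.

$5,740,000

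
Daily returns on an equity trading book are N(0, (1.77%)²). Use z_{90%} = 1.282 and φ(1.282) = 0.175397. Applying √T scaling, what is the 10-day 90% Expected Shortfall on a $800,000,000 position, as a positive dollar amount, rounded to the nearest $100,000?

$78,500,000

σ_{10d} = 1.77% × √10 = 5.597%.
ES multiplier = φ(z)/(1−α) = 0.175397/0.1 = 1.754.
ES = 5.597% × 1.754 = 9.817%; on $800,000,000: $78,536,000.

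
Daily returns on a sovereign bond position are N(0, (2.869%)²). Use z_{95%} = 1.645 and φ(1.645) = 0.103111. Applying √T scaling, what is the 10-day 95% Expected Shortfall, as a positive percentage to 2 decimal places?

18.71%

σ_{10d} = 2.869% × √10 = 9.073%.
ES multiplier = φ(z)/(1−α) = 0.103111/0.05 = 2.062.
ES = 9.073% × 2.062 = 18.709%.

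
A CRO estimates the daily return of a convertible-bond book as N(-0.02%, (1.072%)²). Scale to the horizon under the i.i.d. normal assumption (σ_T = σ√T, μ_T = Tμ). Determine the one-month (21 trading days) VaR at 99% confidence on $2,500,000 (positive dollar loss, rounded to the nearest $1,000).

At 99%, z = 2.326.
σ_{21d} = 1.072% × √21 = 4.913%; μ_{21d} = 21 × -0.02% = -0.420%.
VaR = −(-0.420%) + 2.326 × 4.913% = 11.848%.
On $2,500,000: 0.11848 × $2,500,000 = $296,200.

$296,000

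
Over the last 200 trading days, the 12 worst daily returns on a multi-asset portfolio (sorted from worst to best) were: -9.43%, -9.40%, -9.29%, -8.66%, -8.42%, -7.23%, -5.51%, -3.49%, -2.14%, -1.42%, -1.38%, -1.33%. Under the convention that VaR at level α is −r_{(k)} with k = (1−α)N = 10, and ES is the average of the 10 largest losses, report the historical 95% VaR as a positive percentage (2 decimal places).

1.42%

k = 10; the 10th lowest return is -1.42%, so VaR = 1.42%.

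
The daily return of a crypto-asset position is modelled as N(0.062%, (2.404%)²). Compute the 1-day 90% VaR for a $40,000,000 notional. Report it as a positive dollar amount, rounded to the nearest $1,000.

At 90% one-sided, z = 1.282.
VaR = −μ + z·σ = −(0.062%) + 1.282 × 2.404% = 3.020%.
On $40,000,000: 0.03020 × $40,000,000 = $1,208,000.

$1,208,000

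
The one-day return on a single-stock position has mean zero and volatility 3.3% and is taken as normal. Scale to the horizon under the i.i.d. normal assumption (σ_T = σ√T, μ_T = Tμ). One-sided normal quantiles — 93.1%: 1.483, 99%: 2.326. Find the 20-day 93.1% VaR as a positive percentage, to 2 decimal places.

21.89%

σ_{20d} = 3.3% × √20 = 14.758%.
VaR = 1.483 × 14.758% = 21.886%.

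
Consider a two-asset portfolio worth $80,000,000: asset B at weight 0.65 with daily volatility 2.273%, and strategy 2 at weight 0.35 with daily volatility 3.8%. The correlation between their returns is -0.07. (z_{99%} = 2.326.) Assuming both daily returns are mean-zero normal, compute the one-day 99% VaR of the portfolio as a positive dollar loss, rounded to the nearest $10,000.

$3,570,000

σ_p² = 0.65²·2.273² + 0.35²·3.8² + 2·-0.07·0.65·0.35·2.273·3.8 = 3.6767 (%²).
σ_p = √3.6767 = 1.917%.
VaR = 2.326 × 1.917% = 4.459%; on $80,000,000 that is $3,567,200.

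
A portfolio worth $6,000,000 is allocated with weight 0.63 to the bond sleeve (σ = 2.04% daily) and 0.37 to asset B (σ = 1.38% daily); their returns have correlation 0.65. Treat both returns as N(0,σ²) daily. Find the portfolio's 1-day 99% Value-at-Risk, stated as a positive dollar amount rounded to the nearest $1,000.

$232,000

σ_p² = 0.63²·2.04² + 0.37²·1.38² + 2·0.65·0.63·0.37·2.04·1.38 = 2.7655 (%²).
σ_p = √2.7655 = 1.663%.
At 99%, z = 2.326.
VaR = 2.326 × 1.663% = 3.868%; on $6,000,000 that is $232,080.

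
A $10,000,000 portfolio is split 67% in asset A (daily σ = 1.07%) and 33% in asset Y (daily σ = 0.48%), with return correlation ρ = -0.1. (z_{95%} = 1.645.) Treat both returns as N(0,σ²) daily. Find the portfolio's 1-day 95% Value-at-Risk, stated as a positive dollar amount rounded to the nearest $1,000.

$118,000

σ_p² = 0.67²·1.07² + 0.33²·0.48² + 2·-0.1·0.67·0.33·1.07·0.48 = 0.5163 (%²).
σ_p = √0.5163 = 0.719%.
VaR = 1.645 × 0.719% = 1.183%; on $10,000,000 that is $118,300.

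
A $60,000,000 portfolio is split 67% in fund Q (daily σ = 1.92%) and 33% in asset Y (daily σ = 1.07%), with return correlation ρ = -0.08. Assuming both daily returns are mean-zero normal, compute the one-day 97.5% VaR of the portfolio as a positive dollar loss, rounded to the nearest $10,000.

σ_p² = 0.67²·1.92² + 0.33²·1.07² + 2·-0.08·0.67·0.33·1.92·1.07 = 1.7068 (%²).
σ_p = √1.7068 = 1.306%.
At 97.5%, z = 1.960.
VaR = 1.960 × 1.306% = 2.560%; on $60,000,000 that is $1,536,000.

$1,540,000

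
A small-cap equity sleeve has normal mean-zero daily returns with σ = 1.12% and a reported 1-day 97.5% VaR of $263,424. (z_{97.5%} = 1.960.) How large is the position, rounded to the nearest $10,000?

$12,000,000

VaR as a fraction of value: z·σ = 1.960 × 1.12% = 2.1952%.
Position = $263,424 / 0.021952 = $12,000,000.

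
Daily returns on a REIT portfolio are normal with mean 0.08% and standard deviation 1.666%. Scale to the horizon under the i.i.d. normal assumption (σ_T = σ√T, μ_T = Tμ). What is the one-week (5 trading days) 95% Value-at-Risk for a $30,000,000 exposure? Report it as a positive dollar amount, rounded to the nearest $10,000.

At 95%, z = 1.645.
σ_{5d} = 1.666% × √5 = 3.725%; μ_{5d} = 5 × 0.08% = 0.400%.
VaR = −(0.400%) + 1.645 × 3.725% = 5.728%.
On $30,000,000: 0.05728 × $30,000,000 = $1,718,400.

$1,720,000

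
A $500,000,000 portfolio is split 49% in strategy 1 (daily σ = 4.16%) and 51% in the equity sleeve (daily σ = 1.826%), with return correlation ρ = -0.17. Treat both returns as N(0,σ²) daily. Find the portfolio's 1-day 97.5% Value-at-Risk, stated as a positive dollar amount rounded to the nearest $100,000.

$20,500,000

σ_p² = 0.49²·4.16² + 0.51²·1.826² + 2·-0.17·0.49·0.51·4.16·1.826 = 4.3769 (%²).
σ_p = √4.3769 = 2.092%.
At 97.5%, z = 1.960.
VaR = 1.960 × 2.092% = 4.100%; on $500,000,000 that is $20,500,000.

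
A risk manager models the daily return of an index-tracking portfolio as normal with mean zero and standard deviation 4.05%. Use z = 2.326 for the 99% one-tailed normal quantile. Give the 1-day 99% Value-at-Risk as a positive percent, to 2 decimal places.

9.42%

VaR = z·σ = 2.326 × 4.05% = 9.420%.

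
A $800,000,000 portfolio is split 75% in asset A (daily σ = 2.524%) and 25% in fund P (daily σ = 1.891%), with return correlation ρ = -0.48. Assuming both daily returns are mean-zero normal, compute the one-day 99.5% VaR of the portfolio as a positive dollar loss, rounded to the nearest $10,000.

σ_p² = 0.75²·2.524² + 0.25²·1.891² + 2·-0.48·0.75·0.25·2.524·1.891 = 2.9478 (%²).
σ_p = √2.9478 = 1.717%.
At 99.5%, z = 2.576.
VaR = 2.576 × 1.717% = 4.423%; on $800,000,000 that is $35,384,000.

$35,380,000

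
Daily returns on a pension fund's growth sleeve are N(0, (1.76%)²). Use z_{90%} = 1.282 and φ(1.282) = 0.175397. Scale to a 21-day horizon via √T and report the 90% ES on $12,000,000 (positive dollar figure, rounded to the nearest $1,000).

$1,698,000

σ_{21d} = 1.76% × √21 = 8.065%.
ES multiplier = φ(z)/(1−α) = 0.175397/0.1 = 1.754.
ES = 8.065% × 1.754 = 14.146%; on $12,000,000: $1,697,520.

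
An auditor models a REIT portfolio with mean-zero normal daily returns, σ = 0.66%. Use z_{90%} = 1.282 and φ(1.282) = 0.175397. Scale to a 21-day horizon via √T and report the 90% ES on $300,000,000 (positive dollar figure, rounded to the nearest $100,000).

$15,900,000

σ_{21d} = 0.66% × √21 = 3.024%.
ES multiplier = φ(z)/(1−α) = 0.175397/0.1 = 1.754.
ES = 3.024% × 1.754 = 5.304%; on $300,000,000: $15,912,000.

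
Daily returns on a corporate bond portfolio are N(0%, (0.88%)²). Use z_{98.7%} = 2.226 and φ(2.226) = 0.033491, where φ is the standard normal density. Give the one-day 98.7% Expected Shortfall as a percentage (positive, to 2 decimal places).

2.27%

Tail multiplier: φ(z)/(1−α) = 0.033491 / 0.013 = 2.576.
ES = 0.88% × 2.576 = 2.267%.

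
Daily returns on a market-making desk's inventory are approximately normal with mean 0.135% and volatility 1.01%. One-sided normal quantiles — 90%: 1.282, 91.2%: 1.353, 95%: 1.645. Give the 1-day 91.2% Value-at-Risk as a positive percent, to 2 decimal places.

VaR = −μ + z·σ = −(0.135%) + 1.353 × 1.01% = 1.232%.

1.23%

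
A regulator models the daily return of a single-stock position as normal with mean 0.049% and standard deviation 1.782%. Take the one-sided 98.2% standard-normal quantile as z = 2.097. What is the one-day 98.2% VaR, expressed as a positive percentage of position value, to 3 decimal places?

VaR = −μ + z·σ = −(0.049%) + 2.097 × 1.782% = 3.688%.

3.688%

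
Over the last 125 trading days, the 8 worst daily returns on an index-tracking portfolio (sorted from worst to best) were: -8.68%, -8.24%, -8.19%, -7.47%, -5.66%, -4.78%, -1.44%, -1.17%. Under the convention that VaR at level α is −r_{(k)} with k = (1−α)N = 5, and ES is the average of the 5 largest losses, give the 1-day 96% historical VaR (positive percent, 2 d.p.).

5.66%

k = 5; the 5th lowest return is -5.66%, so VaR = 5.66%.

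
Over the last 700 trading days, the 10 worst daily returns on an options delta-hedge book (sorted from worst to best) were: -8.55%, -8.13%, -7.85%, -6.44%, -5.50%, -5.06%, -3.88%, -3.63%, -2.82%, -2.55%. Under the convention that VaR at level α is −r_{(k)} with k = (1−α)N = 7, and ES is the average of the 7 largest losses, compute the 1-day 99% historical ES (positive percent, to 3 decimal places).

6.487%

The 7 worst returns sum to -45.41%.
ES = −(-45.41%) / 7 = 6.4871…% ≈ 6.487%.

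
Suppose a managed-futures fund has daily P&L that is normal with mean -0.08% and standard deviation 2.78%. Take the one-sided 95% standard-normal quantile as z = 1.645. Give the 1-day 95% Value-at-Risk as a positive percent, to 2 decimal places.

VaR = −μ + z·σ = −(-0.08%) + 1.645 × 2.78% = 4.653%.

4.65%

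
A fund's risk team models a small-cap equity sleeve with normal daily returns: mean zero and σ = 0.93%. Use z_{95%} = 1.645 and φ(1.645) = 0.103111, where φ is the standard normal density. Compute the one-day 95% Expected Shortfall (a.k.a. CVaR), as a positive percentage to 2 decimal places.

1.92%

Tail multiplier: φ(z)/(1−α) = 0.103111 / 0.05 = 2.062.
ES = 0.93% × 2.062 = 1.918%.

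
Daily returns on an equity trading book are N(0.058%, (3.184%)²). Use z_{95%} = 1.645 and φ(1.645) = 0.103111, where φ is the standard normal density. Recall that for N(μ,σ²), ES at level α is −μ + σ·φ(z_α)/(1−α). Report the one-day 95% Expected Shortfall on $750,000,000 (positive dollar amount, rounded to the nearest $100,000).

$48,800,000

Tail multiplier: φ(z)/(1−α) = 0.103111 / 0.05 = 2.062.
ES = −(0.058%) + 3.184% × 2.062 = 6.507%.
On $750,000,000: 0.06507 × $750,000,000 = $48,802,500.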